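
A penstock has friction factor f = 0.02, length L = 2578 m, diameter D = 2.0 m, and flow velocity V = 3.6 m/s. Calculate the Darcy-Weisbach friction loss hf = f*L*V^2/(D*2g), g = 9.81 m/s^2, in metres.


hf = 0.02 * 2578 * 3.6^2 / (2.0 * 2 * 9.81) = 17.0290 m


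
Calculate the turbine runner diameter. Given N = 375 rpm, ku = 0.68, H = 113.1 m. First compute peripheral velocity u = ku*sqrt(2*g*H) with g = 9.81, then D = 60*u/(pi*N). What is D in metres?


u = 0.68 * sqrt(2*9.81*113.1) = 32.0324 m/s
D = 60 * 32.0324 / (pi * 375) = 1.6314 m


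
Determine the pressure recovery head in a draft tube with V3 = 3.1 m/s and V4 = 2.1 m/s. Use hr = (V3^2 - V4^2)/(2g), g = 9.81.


hr = (3.1^2 - 2.1^2) / (2*9.81) = 0.2650 m


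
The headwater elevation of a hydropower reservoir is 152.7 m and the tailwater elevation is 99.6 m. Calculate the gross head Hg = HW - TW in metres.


Hg = 152.7 - 99.6 = 53.1000 m


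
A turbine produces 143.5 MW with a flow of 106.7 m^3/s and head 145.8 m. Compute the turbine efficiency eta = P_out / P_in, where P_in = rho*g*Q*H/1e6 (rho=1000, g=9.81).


P_in = 1000 * 9.81 * 106.7 * 145.8 / 1e6 = 152.6128 MW
eta = 143.5 / 152.6128 = 0.9403


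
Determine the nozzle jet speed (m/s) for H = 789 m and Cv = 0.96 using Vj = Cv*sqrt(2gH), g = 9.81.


Vj = 0.96 * sqrt(2*9.81*789) = 119.4426 m/s


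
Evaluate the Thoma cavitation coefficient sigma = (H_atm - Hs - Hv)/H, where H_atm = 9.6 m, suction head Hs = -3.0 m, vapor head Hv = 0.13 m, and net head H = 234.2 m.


sigma = (9.6 - (-3.0) - 0.13) / 234.2 = 0.0532


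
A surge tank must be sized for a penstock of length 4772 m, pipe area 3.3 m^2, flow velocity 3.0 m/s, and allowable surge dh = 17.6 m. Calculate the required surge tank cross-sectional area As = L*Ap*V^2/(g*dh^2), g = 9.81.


As = 4772 * 3.3 * 3.0^2 / (9.81 * 17.6^2) = 46.6404 m^2


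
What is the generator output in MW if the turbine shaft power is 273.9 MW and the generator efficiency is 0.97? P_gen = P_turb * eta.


P_gen = 273.9 * 0.97 = 265.6830 MW


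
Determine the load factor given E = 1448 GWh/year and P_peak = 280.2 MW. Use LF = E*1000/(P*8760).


LF = 1448 * 1000 / (280.2 * 8760) = 0.5899


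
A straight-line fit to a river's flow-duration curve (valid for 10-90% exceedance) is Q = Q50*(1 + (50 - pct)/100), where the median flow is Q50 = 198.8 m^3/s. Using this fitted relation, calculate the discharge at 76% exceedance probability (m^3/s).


Q = 198.8 * (1 + (50 - 76)/100) = 147.1120 m^3/s


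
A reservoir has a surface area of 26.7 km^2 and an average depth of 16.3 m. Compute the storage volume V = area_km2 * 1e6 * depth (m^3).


V = 26.7 * 1e6 * 16.3 = 4.3521e+08 m^3


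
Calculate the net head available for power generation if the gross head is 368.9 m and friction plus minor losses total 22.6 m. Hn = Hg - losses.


Hn = 368.9 - 22.6 = 346.3000 m


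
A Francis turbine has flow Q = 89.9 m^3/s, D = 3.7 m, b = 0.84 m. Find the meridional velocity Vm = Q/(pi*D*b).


Vm = 89.9 / (pi * 3.7 * 0.84) = 9.2072 m/s


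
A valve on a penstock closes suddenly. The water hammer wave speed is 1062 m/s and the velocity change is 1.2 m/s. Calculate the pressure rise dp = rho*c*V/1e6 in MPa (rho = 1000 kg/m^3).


dp = 1000 * 1062 * 1.2 / 1e6 = 1.2744 MPa


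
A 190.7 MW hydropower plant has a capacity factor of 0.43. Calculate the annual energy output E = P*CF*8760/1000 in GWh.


E = 190.7 * 0.43 * 8760 / 1000 = 718.3288 GWh


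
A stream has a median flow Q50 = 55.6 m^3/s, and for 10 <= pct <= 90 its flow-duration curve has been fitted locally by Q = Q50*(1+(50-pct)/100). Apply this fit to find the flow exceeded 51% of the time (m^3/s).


Q = 55.6 * (1 + (50 - 51)/100) = 55.0440 m^3/s


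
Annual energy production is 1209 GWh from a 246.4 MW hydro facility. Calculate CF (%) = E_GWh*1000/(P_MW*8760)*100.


CF = 1209 * 1000 / (246.4 * 8760) * 100 = 56.0121 %


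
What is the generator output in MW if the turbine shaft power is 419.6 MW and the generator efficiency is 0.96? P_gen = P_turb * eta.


P_gen = 419.6 * 0.96 = 402.8160 MW


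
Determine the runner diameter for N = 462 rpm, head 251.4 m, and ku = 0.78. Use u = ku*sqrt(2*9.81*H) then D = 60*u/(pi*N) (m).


u = 0.78 * sqrt(2*9.81*251.4) = 54.7806 m/s
D = 60 * 54.7806 / (pi * 462) = 2.2646 m


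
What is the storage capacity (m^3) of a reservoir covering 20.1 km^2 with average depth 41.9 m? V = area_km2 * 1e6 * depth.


V = 20.1 * 1e6 * 41.9 = 8.4219e+08 m^3


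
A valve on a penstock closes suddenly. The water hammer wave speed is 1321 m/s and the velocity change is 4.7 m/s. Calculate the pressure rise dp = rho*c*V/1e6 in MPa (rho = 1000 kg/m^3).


dp = 1000 * 1321 * 4.7 / 1e6 = 6.2087 MPa


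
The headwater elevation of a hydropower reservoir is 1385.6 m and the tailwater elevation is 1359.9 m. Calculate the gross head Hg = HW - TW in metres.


Hg = 1385.6 - 1359.9 = 25.7000 m


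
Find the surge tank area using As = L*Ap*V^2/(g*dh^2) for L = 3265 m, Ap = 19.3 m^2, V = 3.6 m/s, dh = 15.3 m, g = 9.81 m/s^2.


As = 3265 * 19.3 * 3.6^2 / (9.81 * 15.3^2) = 355.6261 m^2


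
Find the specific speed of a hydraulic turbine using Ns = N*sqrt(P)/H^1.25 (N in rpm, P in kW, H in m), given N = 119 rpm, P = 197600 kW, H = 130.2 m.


Ns = 119 * 197600^0.5 / 130.2^1.25 = 120.2754


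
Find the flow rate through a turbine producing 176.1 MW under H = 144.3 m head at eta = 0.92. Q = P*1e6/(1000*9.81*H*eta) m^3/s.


Q = 176.1 * 1e6 / (1000 * 9.81 * 144.3 * 0.92) = 135.2185 m^3/s


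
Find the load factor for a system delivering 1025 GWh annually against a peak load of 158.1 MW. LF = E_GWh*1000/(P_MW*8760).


LF = 1025 * 1000 / (158.1 * 8760) = 0.7401


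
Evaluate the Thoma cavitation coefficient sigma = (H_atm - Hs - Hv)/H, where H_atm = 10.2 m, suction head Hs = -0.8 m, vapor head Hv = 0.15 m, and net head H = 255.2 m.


sigma = (10.2 - (-0.8) - 0.15) / 255.2 = 0.0425


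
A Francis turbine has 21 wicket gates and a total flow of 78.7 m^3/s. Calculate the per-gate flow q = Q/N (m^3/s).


q = 78.7 / 21 = 3.7476 m^3/s


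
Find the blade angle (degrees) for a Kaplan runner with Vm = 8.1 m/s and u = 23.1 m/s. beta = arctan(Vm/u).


beta = arctan(8.1 / 23.1) = 19.3232 degrees


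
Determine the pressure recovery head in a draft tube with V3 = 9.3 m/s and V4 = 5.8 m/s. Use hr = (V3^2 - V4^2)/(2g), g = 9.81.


hr = (9.3^2 - 5.8^2) / (2*9.81) = 2.6937 m


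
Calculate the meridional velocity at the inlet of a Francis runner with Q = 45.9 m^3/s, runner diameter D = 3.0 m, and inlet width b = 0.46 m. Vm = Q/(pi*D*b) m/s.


Vm = 45.9 / (pi * 3.0 * 0.46) = 10.5873 m/s


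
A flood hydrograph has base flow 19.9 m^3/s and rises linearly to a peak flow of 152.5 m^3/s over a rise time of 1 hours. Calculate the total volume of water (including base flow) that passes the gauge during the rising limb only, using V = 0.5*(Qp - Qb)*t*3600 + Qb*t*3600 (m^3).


V = 0.5*(152.5 - 19.9)*1*3600 + 19.9*1*3600 = 310320.0000 m^3


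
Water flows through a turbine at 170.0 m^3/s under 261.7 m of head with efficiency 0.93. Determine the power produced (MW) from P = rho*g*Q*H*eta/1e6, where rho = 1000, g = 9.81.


P = 1000 * 9.81 * 170.0 * 261.7 * 0.93 / 1e6 = 405.8865 MW


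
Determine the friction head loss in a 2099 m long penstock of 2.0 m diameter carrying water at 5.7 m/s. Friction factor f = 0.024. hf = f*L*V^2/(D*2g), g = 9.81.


hf = 0.024 * 2099 * 5.7^2 / (2.0 * 2 * 9.81) = 41.7104 m


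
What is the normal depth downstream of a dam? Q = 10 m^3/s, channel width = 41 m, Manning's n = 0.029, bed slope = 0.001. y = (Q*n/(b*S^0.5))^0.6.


y = (10 * 0.029 / (41 * 0.001^0.5))^0.6 = 0.4072 m


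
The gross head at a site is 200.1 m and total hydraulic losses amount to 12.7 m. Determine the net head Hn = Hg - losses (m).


Hn = 200.1 - 12.7 = 187.4000 m


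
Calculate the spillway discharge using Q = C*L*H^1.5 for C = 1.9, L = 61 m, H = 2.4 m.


Q = 1.9 * 61 * 2.4^1.5 = 430.9236 m^3/s


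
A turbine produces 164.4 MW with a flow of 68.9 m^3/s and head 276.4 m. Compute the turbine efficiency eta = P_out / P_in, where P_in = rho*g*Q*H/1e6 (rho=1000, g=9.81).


P_in = 1000 * 9.81 * 68.9 * 276.4 / 1e6 = 186.8212 MW
eta = 164.4 / 186.8212 = 0.8800


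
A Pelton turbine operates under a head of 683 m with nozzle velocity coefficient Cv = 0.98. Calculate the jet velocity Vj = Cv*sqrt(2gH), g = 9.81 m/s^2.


Vj = 0.98 * sqrt(2*9.81*683) = 113.4451 m/s


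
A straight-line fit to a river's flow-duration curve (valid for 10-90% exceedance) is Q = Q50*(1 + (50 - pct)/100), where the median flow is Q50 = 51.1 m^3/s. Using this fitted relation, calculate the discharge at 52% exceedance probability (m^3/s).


Q = 51.1 * (1 + (50 - 52)/100) = 50.0780 m^3/s


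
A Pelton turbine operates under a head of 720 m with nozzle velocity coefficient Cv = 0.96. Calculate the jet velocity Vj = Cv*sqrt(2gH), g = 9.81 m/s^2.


Vj = 0.96 * sqrt(2*9.81*720) = 114.1004 m/s


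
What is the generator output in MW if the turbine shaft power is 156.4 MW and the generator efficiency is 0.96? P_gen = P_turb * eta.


P_gen = 156.4 * 0.96 = 150.1440 MW


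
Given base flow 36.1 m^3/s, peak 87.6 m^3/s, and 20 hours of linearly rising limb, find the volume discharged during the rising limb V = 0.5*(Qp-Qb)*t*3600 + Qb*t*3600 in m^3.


V = 0.5*(87.6 - 36.1)*20*3600 + 36.1*20*3600 = 4.4532e+06 m^3


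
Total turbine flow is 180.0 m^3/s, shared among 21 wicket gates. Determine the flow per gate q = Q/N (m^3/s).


q = 180.0 / 21 = 8.5714 m^3/s


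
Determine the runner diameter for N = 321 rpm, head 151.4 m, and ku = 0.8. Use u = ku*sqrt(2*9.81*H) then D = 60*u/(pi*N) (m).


u = 0.8 * sqrt(2*9.81*151.4) = 43.6016 m/s
D = 60 * 43.6016 / (pi * 321) = 2.5942 m


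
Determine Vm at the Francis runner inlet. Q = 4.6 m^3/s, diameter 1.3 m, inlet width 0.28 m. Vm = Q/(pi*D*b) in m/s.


Vm = 4.6 / (pi * 1.3 * 0.28) = 4.0226 m/s


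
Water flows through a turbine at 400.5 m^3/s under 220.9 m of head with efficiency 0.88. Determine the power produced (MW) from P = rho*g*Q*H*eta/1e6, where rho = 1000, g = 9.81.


P = 1000 * 9.81 * 400.5 * 220.9 * 0.88 / 1e6 = 763.7477 MW


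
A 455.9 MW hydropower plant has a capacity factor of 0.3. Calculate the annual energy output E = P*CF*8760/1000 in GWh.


E = 455.9 * 0.3 * 8760 / 1000 = 1198.1052 GWh


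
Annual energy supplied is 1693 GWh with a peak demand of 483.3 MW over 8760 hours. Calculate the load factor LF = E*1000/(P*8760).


LF = 1693 * 1000 / (483.3 * 8760) = 0.3999


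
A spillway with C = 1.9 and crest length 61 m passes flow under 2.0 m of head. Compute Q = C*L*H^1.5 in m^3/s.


Q = 1.9 * 61 * 2.0^1.5 = 327.8147 m^3/s


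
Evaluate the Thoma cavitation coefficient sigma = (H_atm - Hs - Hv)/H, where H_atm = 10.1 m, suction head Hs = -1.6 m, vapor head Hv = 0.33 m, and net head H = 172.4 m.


sigma = (10.1 - (-1.6) - 0.33) / 172.4 = 0.0660


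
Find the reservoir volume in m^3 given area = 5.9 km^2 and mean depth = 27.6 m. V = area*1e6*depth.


V = 5.9 * 1e6 * 27.6 = 1.6284e+08 m^3


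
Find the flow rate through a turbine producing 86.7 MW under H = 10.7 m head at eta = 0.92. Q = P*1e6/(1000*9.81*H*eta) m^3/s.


Q = 86.7 * 1e6 / (1000 * 9.81 * 10.7 * 0.92) = 897.7977 m^3/s


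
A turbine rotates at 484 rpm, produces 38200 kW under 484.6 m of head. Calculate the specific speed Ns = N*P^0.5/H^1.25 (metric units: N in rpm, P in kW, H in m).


Ns = 484 * 38200^0.5 / 484.6^1.25 = 41.6052


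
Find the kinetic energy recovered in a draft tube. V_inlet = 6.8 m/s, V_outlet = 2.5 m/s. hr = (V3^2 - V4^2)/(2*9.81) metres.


hr = (6.8^2 - 2.5^2) / (2*9.81) = 2.0382 m


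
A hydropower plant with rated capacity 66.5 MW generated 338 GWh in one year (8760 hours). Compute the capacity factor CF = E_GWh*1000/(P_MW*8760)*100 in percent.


CF = 338 * 1000 / (66.5 * 8760) * 100 = 58.0218 %


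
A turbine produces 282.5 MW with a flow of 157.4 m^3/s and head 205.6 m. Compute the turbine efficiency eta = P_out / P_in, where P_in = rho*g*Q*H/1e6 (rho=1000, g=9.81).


P_in = 1000 * 9.81 * 157.4 * 205.6 / 1e6 = 317.4657 MW
eta = 282.5 / 317.4657 = 0.8899


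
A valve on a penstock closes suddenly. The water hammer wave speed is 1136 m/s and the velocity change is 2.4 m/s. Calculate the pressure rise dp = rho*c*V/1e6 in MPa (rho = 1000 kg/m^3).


dp = 1000 * 1136 * 2.4 / 1e6 = 2.7264 MPa


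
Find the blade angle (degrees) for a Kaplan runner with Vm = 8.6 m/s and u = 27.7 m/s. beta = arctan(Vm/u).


beta = arctan(8.6 / 27.7) = 17.2480 degrees


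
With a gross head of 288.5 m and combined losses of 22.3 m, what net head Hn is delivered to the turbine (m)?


Hn = 288.5 - 22.3 = 266.2000 m


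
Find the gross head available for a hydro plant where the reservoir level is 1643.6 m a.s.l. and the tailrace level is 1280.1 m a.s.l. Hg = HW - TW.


Hg = 1643.6 - 1280.1 = 363.5000 m


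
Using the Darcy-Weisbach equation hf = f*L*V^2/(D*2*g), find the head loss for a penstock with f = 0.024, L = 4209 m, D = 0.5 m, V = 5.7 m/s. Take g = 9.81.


hf = 0.024 * 4209 * 5.7^2 / (0.5 * 2 * 9.81) = 334.5576 m


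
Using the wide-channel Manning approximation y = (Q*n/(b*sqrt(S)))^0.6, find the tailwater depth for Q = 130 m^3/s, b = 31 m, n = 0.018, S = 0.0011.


y = (130 * 0.018 / (31 * 0.0011^0.5))^0.6 = 1.6379 m


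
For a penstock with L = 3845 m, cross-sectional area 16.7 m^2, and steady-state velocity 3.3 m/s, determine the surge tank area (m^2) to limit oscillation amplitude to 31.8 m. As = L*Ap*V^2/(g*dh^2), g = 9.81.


As = 3845 * 16.7 * 3.3^2 / (9.81 * 31.8^2) = 70.4884 m^2


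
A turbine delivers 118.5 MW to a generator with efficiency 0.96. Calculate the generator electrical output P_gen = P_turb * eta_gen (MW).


P_gen = 118.5 * 0.96 = 113.7600 MW


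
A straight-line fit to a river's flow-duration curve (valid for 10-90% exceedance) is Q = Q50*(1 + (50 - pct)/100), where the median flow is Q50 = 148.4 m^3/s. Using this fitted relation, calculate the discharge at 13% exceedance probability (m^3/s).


Q = 148.4 * (1 + (50 - 13)/100) = 203.3080 m^3/s


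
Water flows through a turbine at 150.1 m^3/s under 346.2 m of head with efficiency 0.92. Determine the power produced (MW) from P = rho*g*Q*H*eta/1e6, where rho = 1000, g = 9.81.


P = 1000 * 9.81 * 150.1 * 346.2 * 0.92 / 1e6 = 468.9911 MW


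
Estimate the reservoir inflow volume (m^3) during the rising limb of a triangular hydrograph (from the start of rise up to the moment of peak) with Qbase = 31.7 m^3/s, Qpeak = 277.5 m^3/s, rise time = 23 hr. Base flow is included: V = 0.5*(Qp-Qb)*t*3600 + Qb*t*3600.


V = 0.5*(277.5 - 31.7)*23*3600 + 31.7*23*3600 = 1.2801e+07 m^3


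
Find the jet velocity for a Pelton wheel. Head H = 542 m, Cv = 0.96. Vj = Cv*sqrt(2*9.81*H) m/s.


Vj = 0.96 * sqrt(2*9.81*542) = 98.9966 m/s


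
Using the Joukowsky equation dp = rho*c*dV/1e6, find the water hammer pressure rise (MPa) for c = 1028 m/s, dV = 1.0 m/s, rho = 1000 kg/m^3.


dp = 1000 * 1028 * 1.0 / 1e6 = 1.0280 MPa


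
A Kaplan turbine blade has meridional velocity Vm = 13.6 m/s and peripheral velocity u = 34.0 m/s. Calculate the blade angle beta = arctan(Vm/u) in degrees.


beta = arctan(13.6 / 34.0) = 21.8014 degrees


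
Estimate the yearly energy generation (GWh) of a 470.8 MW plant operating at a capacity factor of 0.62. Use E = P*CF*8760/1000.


E = 470.8 * 0.62 * 8760 / 1000 = 2557.0090 GWh


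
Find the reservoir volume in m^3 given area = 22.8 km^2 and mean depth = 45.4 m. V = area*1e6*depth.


V = 22.8 * 1e6 * 45.4 = 1.0351e+09 m^3


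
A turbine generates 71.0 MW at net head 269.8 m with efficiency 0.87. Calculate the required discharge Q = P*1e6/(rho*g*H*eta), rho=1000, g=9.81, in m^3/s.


Q = 71.0 * 1e6 / (1000 * 9.81 * 269.8 * 0.87) = 30.8339 m^3/s


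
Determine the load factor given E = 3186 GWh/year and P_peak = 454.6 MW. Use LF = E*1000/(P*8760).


LF = 3186 * 1000 / (454.6 * 8760) = 0.8000


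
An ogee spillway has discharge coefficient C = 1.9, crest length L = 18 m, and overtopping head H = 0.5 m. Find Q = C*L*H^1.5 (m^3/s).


Q = 1.9 * 18 * 0.5^1.5 = 12.0915 m^3/s


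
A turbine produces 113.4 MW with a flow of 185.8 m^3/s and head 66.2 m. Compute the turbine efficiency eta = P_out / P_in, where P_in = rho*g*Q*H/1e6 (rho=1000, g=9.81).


P_in = 1000 * 9.81 * 185.8 * 66.2 / 1e6 = 120.6626 MW
eta = 113.4 / 120.6626 = 0.9398


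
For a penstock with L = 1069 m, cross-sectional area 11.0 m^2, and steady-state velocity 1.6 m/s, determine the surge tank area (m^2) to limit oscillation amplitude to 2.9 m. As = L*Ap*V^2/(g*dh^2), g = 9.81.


As = 1069 * 11.0 * 1.6^2 / (9.81 * 2.9^2) = 364.8760 m^2


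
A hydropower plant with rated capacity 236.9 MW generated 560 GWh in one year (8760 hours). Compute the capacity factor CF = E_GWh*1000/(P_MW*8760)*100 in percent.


CF = 560 * 1000 / (236.9 * 8760) * 100 = 26.9848 %


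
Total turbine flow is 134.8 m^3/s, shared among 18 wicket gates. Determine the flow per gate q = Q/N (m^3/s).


q = 134.8 / 18 = 7.4889 m^3/s


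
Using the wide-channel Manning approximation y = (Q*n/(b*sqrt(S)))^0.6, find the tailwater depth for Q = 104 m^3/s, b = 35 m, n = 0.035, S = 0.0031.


y = (104 * 0.035 / (35 * 0.0031^0.5))^0.6 = 1.4548 m


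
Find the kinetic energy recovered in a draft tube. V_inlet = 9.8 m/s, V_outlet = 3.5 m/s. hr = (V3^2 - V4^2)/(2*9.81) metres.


hr = (9.8^2 - 3.5^2) / (2*9.81) = 4.2706 m


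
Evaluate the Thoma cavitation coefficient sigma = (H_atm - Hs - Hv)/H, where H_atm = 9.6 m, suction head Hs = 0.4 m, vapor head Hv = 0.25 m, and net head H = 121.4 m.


sigma = (9.6 - 0.4 - 0.25) / 121.4 = 0.0737


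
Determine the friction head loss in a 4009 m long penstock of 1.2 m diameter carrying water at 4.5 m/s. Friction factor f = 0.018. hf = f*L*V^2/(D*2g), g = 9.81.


hf = 0.018 * 4009 * 4.5^2 / (1.2 * 2 * 9.81) = 62.0659 m


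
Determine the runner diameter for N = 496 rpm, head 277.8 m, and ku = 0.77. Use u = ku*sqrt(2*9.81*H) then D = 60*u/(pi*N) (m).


u = 0.77 * sqrt(2*9.81*277.8) = 56.8468 m/s
D = 60 * 56.8468 / (pi * 496) = 2.1889 m


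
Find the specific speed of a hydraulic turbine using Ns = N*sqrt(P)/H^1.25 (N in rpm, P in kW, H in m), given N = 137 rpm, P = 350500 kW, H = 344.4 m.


Ns = 137 * 350500^0.5 / 344.4^1.25 = 54.6683


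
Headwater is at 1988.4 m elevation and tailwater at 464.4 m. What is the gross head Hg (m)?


Hg = 1988.4 - 464.4 = 1524.0000 m


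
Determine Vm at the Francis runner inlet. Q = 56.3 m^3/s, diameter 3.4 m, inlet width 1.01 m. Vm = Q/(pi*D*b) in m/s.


Vm = 56.3 / (pi * 3.4 * 1.01) = 5.2187 m/s


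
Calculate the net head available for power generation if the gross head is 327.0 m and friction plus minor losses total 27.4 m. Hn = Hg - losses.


Hn = 327.0 - 27.4 = 299.6000 m


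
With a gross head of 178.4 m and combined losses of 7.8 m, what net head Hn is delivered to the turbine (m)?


Hn = 178.4 - 7.8 = 170.6000 m


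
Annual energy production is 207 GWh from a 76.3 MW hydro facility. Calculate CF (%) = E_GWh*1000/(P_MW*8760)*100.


CF = 207 * 1000 / (76.3 * 8760) * 100 = 30.9700 %


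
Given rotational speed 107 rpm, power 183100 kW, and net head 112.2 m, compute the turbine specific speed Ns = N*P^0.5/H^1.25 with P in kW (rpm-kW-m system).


Ns = 107 * 183100^0.5 / 112.2^1.25 = 125.3825


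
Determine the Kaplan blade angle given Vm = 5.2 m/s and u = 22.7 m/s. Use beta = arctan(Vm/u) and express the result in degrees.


beta = arctan(5.2 / 22.7) = 12.9024 degrees


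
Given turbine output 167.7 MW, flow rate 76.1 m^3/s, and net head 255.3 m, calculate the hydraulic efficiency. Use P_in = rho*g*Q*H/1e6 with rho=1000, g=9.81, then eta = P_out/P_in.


P_in = 1000 * 9.81 * 76.1 * 255.3 / 1e6 = 190.5919 MW
eta = 167.7 / 190.5919 = 0.8799


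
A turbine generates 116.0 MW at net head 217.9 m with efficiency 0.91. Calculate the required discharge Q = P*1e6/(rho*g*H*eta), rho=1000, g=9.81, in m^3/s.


Q = 116.0 * 1e6 / (1000 * 9.81 * 217.9 * 0.91) = 59.6335 m^3/s


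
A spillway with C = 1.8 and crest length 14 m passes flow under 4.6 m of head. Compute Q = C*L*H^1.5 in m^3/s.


Q = 1.8 * 14 * 4.6^1.5 = 248.6207 m^3/s


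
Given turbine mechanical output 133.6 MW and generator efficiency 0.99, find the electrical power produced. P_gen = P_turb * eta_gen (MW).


P_gen = 133.6 * 0.99 = 132.2640 MW


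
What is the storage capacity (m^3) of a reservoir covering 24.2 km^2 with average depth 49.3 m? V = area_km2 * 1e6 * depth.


V = 24.2 * 1e6 * 49.3 = 1.1931e+09 m^3


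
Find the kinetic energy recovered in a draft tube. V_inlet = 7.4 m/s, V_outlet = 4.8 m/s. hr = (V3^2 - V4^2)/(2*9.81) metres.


hr = (7.4^2 - 4.8^2) / (2*9.81) = 1.6167 m


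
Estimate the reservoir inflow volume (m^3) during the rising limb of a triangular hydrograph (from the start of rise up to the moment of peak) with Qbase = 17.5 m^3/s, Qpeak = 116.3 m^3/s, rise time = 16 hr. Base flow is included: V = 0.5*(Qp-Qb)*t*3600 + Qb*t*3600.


V = 0.5*(116.3 - 17.5)*16*3600 + 17.5*16*3600 = 3.8534e+06 m^3


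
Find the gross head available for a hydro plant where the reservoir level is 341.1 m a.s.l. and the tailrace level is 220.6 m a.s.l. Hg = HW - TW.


Hg = 341.1 - 220.6 = 120.5000 m


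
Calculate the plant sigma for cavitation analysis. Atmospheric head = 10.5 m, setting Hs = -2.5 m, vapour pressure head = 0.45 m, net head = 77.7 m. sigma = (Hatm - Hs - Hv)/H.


sigma = (10.5 - (-2.5) - 0.45) / 77.7 = 0.1615


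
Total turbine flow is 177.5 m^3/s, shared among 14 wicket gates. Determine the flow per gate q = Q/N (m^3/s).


q = 177.5 / 14 = 12.6786 m^3/s


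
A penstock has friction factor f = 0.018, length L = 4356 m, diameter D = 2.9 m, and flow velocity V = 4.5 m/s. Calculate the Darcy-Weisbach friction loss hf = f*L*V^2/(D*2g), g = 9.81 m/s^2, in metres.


hf = 0.018 * 4356 * 4.5^2 / (2.9 * 2 * 9.81) = 27.9054 m


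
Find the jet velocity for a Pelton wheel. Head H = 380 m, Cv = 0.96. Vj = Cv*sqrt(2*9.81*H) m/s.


Vj = 0.96 * sqrt(2*9.81*380) = 82.8920 m/s


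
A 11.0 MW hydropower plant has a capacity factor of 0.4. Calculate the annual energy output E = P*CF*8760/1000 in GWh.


E = 11.0 * 0.4 * 8760 / 1000 = 38.5440 GWh


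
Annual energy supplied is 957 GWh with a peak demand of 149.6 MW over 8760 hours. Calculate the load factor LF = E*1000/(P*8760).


LF = 957 * 1000 / (149.6 * 8760) = 0.7303


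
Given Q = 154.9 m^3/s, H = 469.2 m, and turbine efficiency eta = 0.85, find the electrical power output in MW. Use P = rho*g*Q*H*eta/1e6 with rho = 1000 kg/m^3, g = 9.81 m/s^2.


P = 1000 * 9.81 * 154.9 * 469.2 * 0.85 / 1e6 = 606.0345 MW


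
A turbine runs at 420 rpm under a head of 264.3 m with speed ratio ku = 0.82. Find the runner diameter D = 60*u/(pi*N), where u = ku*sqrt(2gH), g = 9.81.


u = 0.82 * sqrt(2*9.81*264.3) = 59.0489 m/s
D = 60 * 59.0489 / (pi * 420) = 2.6851 m


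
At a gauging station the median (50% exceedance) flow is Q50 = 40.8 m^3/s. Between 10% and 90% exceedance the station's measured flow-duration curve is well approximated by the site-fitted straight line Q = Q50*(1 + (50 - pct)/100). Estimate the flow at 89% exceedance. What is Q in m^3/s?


Q = 40.8 * (1 + (50 - 89)/100) = 24.8880 m^3/s


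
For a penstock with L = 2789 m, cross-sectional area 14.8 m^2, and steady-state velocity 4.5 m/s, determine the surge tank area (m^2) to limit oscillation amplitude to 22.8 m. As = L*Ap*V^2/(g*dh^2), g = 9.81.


As = 2789 * 14.8 * 4.5^2 / (9.81 * 22.8^2) = 163.9066 m^2


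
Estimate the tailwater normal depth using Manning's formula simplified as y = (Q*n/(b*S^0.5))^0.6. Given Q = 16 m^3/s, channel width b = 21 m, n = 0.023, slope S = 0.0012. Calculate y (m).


y = (16 * 0.023 / (21 * 0.0012^0.5))^0.6 = 0.6644 m


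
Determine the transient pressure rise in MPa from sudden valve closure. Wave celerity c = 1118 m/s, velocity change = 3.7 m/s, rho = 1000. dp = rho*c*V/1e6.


dp = 1000 * 1118 * 3.7 / 1e6 = 4.1366 MPa


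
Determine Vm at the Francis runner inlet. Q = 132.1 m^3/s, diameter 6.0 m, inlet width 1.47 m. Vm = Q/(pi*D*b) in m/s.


Vm = 132.1 / (pi * 6.0 * 1.47) = 4.7674 m/s


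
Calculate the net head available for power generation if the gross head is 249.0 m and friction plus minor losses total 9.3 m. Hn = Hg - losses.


Hn = 249.0 - 9.3 = 239.7000 m


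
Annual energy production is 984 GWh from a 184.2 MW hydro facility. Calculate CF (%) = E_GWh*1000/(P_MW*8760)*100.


CF = 984 * 1000 / (184.2 * 8760) * 100 = 60.9820 %


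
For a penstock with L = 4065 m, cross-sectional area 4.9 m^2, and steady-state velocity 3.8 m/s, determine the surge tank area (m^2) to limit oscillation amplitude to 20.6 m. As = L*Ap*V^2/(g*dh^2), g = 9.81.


As = 4065 * 4.9 * 3.8^2 / (9.81 * 20.6^2) = 69.0908 m^2


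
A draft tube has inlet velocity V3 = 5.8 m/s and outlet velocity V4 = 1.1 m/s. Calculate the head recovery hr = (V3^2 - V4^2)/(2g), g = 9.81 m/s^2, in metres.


hr = (5.8^2 - 1.1^2) / (2*9.81) = 1.6529 m


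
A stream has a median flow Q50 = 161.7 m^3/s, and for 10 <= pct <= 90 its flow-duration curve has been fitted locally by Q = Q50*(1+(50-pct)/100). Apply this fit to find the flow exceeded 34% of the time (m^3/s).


Q = 161.7 * (1 + (50 - 34)/100) = 187.5720 m^3/s


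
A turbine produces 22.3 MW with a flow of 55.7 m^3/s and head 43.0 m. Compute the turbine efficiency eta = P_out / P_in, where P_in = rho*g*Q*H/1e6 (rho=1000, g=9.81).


P_in = 1000 * 9.81 * 55.7 * 43.0 / 1e6 = 23.4959 MW
eta = 22.3 / 23.4959 = 0.9491


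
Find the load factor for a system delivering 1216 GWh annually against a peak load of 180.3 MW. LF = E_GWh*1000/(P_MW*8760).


LF = 1216 * 1000 / (180.3 * 8760) = 0.7699


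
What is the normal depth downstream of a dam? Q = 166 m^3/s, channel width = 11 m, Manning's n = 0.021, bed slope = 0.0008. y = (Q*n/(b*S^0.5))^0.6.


y = (166 * 0.021 / (11 * 0.0008^0.5))^0.6 = 4.2622 m


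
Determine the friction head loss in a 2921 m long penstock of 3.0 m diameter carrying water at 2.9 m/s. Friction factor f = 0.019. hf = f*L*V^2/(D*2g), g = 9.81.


hf = 0.019 * 2921 * 2.9^2 / (3.0 * 2 * 9.81) = 7.9298 m


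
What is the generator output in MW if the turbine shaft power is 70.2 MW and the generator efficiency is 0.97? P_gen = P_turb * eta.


P_gen = 70.2 * 0.97 = 68.0940 MW


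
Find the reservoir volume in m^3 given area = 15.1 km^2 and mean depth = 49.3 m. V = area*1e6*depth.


V = 15.1 * 1e6 * 49.3 = 7.4443e+08 m^3


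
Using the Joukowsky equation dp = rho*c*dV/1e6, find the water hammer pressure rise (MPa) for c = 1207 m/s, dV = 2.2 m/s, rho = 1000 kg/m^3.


dp = 1000 * 1207 * 2.2 / 1e6 = 2.6554 MPa


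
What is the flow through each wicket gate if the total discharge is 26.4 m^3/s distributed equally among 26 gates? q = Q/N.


q = 26.4 / 26 = 1.0154 m^3/s


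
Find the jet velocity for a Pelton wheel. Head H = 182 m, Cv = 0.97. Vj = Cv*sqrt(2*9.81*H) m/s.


Vj = 0.97 * sqrt(2*9.81*182) = 57.9638 m/s


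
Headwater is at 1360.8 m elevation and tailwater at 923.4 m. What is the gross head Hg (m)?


Hg = 1360.8 - 923.4 = 437.4000 m


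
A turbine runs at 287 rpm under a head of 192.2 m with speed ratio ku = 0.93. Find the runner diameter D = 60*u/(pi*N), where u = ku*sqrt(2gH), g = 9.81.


u = 0.93 * sqrt(2*9.81*192.2) = 57.1096 m/s
D = 60 * 57.1096 / (pi * 287) = 3.8004 m


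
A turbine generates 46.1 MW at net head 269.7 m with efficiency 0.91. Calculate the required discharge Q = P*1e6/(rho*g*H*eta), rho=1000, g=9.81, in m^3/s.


Q = 46.1 * 1e6 / (1000 * 9.81 * 269.7 * 0.91) = 19.1474 m^3/s


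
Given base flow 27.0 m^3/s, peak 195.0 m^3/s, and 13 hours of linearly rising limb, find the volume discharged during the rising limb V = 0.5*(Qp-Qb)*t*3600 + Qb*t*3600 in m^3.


V = 0.5*(195.0 - 27.0)*13*3600 + 27.0*13*3600 = 5.1948e+06 m^3


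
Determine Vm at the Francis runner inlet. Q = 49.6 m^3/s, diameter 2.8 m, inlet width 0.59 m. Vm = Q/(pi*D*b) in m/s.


Vm = 49.6 / (pi * 2.8 * 0.59) = 9.5570 m/s


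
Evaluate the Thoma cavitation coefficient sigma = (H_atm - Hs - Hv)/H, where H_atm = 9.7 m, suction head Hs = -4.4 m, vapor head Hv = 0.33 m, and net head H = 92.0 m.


sigma = (9.7 - (-4.4) - 0.33) / 92.0 = 0.1497


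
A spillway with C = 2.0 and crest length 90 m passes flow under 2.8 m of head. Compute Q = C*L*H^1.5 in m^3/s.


Q = 2.0 * 90 * 2.8^1.5 = 843.3533 m^3/s


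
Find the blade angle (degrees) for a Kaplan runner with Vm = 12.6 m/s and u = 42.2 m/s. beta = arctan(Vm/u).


beta = arctan(12.6 / 42.2) = 16.6245 degrees


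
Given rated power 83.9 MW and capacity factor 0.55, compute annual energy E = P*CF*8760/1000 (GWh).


E = 83.9 * 0.55 * 8760 / 1000 = 404.2302 GWh


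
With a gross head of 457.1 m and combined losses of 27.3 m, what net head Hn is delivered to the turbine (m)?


Hn = 457.1 - 27.3 = 429.8000 m


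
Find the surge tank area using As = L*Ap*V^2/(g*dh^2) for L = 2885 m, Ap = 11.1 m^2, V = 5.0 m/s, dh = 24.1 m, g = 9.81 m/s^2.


As = 2885 * 11.1 * 5.0^2 / (9.81 * 24.1^2) = 140.5095 m^2


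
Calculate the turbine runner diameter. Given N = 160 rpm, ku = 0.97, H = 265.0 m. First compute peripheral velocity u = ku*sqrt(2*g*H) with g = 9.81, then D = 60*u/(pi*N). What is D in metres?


u = 0.97 * sqrt(2*9.81*265.0) = 69.9430 m/s
D = 60 * 69.9430 / (pi * 160) = 8.3488 m


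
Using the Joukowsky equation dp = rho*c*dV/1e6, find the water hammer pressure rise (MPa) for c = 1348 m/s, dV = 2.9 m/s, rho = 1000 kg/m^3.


dp = 1000 * 1348 * 2.9 / 1e6 = 3.9092 MPa


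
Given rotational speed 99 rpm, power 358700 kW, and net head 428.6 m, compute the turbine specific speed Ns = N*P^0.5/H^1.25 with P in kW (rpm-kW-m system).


Ns = 99 * 358700^0.5 / 428.6^1.25 = 30.4043


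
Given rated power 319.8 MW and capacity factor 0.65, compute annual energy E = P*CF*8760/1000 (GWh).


E = 319.8 * 0.65 * 8760 / 1000 = 1820.9412 GWh


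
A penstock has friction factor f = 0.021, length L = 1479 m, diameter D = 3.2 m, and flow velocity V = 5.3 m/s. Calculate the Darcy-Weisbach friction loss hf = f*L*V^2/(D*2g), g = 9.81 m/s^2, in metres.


hf = 0.021 * 1479 * 5.3^2 / (3.2 * 2 * 9.81) = 13.8960 m


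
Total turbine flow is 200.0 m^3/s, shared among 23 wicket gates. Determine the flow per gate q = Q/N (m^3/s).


q = 200.0 / 23 = 8.6957 m^3/s


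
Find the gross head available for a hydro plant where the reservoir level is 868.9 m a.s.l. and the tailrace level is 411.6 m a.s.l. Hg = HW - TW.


Hg = 868.9 - 411.6 = 457.3000 m


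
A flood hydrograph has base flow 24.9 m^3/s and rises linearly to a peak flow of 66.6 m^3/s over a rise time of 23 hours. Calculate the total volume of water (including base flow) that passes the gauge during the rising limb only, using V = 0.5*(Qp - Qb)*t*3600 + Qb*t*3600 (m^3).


V = 0.5*(66.6 - 24.9)*23*3600 + 24.9*23*3600 = 3.7881e+06 m^3


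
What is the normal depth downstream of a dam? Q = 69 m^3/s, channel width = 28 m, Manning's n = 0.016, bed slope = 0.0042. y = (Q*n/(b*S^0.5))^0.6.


y = (69 * 0.016 / (28 * 0.0042^0.5))^0.6 = 0.7422 m


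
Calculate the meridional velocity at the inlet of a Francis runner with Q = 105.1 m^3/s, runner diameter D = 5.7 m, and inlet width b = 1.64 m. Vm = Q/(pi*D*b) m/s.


Vm = 105.1 / (pi * 5.7 * 1.64) = 3.5788 m/s


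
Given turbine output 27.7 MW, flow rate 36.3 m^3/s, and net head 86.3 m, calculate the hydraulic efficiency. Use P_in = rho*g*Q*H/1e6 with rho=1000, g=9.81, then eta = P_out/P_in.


P_in = 1000 * 9.81 * 36.3 * 86.3 / 1e6 = 30.7317 MW
eta = 27.7 / 30.7317 = 0.9013


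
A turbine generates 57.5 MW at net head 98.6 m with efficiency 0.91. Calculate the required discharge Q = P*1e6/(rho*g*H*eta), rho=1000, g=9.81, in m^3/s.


Q = 57.5 * 1e6 / (1000 * 9.81 * 98.6 * 0.91) = 65.3252 m^3/s


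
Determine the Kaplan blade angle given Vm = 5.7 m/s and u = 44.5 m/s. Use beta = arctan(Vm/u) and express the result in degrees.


beta = arctan(5.7 / 44.5) = 7.2993 degrees


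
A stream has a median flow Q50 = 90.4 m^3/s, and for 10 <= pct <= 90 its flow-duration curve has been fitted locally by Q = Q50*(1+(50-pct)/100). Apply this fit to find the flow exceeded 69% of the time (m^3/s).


Q = 90.4 * (1 + (50 - 69)/100) = 73.2240 m^3/s


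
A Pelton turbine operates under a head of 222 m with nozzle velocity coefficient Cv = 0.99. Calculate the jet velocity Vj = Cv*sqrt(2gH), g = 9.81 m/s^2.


Vj = 0.99 * sqrt(2*9.81*222) = 65.3373 m/s


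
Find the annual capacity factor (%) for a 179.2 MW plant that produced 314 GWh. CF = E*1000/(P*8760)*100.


CF = 314 * 1000 / (179.2 * 8760) * 100 = 20.0027 %


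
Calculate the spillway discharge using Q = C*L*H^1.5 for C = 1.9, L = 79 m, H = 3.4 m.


Q = 1.9 * 79 * 3.4^1.5 = 941.0205 m^3/s


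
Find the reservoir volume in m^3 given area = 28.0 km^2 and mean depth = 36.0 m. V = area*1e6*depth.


V = 28.0 * 1e6 * 36.0 = 1.0080e+09 m^3


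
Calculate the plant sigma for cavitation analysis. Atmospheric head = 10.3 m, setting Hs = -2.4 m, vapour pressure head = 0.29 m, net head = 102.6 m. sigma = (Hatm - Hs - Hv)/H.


sigma = (10.3 - (-2.4) - 0.29) / 102.6 = 0.1210


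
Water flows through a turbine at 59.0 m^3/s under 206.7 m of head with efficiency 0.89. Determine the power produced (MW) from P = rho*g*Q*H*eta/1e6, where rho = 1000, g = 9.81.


P = 1000 * 9.81 * 59.0 * 206.7 * 0.89 / 1e6 = 106.4759 MW


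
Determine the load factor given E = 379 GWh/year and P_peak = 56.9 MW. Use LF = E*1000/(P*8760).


LF = 379 * 1000 / (56.9 * 8760) = 0.7604


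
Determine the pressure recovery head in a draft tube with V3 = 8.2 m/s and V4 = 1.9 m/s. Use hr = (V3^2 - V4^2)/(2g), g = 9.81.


hr = (8.2^2 - 1.9^2) / (2*9.81) = 3.2431 m


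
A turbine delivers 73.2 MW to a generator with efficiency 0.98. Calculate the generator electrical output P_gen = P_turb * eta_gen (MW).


P_gen = 73.2 * 0.98 = 71.7360 MW


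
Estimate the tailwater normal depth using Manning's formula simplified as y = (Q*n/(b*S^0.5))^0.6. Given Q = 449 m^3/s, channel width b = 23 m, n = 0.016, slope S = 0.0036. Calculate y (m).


y = (449 * 0.016 / (23 * 0.0036^0.5))^0.6 = 2.6909 m


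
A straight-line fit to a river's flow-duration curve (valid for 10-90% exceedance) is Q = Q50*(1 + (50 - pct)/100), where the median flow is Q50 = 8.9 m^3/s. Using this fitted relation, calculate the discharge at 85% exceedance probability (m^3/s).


Q = 8.9 * (1 + (50 - 85)/100) = 5.7850 m^3/s


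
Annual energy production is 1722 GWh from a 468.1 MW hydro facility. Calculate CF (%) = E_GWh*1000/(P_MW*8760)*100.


CF = 1722 * 1000 / (468.1 * 8760) * 100 = 41.9943 %


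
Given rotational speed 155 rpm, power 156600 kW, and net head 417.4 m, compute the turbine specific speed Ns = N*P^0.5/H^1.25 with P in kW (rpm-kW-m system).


Ns = 155 * 156600^0.5 / 417.4^1.25 = 32.5115


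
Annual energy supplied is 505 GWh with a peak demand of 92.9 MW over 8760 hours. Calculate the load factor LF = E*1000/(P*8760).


LF = 505 * 1000 / (92.9 * 8760) = 0.6205


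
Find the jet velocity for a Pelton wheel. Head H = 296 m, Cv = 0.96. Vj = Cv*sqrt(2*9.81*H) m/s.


Vj = 0.96 * sqrt(2*9.81*296) = 73.1588 m/s


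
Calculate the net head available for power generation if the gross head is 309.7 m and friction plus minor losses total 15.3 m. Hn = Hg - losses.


Hn = 309.7 - 15.3 = 294.4000 m


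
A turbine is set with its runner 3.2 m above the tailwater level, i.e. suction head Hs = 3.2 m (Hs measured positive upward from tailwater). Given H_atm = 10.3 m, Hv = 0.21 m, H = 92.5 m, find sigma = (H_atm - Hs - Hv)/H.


sigma = (10.3 - 3.2 - 0.21) / 92.5 = 0.0745


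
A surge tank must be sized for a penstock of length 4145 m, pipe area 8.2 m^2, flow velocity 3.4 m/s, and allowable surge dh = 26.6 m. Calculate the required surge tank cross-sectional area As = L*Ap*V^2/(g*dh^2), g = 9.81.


As = 4145 * 8.2 * 3.4^2 / (9.81 * 26.6^2) = 56.6062 m^2


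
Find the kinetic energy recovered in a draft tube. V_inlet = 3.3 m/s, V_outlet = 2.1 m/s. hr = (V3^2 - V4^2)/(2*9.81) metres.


hr = (3.3^2 - 2.1^2) / (2*9.81) = 0.3303 m


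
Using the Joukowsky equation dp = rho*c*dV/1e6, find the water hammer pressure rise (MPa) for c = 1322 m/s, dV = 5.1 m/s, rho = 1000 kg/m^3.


dp = 1000 * 1322 * 5.1 / 1e6 = 6.7422 MPa


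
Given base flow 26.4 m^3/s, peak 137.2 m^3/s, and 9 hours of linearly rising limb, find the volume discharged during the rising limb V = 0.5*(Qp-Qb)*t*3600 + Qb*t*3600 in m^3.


V = 0.5*(137.2 - 26.4)*9*3600 + 26.4*9*3600 = 2.6503e+06 m^3


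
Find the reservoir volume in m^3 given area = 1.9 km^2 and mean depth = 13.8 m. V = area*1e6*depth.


V = 1.9 * 1e6 * 13.8 = 2.6220e+07 m^3


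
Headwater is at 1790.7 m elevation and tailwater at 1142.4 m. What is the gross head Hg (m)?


Hg = 1790.7 - 1142.4 = 648.3000 m


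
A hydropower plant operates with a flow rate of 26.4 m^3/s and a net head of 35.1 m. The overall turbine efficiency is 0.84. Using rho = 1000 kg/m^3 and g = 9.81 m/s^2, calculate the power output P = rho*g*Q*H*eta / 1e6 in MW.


P = 1000 * 9.81 * 26.4 * 35.1 * 0.84 / 1e6 = 7.6359 MW


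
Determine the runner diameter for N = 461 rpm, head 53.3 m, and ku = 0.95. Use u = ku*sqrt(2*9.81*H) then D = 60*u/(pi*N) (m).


u = 0.95 * sqrt(2*9.81*53.3) = 30.7211 m/s
D = 60 * 30.7211 / (pi * 461) = 1.2727 m


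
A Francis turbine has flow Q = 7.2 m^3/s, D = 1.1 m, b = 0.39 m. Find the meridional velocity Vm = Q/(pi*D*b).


Vm = 7.2 / (pi * 1.1 * 0.39) = 5.3423 m/s


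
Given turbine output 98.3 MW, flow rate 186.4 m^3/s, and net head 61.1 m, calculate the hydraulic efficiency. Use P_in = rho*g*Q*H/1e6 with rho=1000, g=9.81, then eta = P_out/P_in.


P_in = 1000 * 9.81 * 186.4 * 61.1 / 1e6 = 111.7265 MW
eta = 98.3 / 111.7265 = 0.8798


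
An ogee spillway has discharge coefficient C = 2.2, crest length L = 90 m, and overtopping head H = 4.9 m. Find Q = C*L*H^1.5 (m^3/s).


Q = 2.2 * 90 * 4.9^1.5 = 2147.6293 m^3/s


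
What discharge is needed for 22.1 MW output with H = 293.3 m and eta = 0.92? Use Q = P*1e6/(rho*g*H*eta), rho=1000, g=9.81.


Q = 22.1 * 1e6 / (1000 * 9.81 * 293.3 * 0.92) = 8.3488 m^3/s


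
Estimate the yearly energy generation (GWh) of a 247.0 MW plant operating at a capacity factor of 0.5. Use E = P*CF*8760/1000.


E = 247.0 * 0.5 * 8760 / 1000 = 1081.8600 GWh


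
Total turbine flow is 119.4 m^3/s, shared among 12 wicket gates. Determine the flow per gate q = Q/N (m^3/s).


q = 119.4 / 12 = 9.9500 m^3/s


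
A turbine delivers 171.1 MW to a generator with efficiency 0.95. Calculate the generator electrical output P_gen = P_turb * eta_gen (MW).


P_gen = 171.1 * 0.95 = 162.5450 MW


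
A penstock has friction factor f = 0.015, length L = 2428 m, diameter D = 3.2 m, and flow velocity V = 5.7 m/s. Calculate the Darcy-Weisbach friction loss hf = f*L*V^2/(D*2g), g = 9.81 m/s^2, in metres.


hf = 0.015 * 2428 * 5.7^2 / (3.2 * 2 * 9.81) = 18.8469 m


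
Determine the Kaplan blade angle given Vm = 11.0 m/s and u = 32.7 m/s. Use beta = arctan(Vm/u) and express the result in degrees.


beta = arctan(11.0 / 32.7) = 18.5925 degrees
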